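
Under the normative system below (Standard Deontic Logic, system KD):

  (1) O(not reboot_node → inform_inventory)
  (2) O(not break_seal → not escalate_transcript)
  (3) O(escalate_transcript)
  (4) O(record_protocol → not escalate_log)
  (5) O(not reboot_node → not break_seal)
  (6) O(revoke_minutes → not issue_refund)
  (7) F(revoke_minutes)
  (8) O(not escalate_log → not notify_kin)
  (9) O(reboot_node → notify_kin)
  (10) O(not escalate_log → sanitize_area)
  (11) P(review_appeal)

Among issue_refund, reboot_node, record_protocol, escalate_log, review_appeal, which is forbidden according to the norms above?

record_protocol

From premise 3 we have O(escalate_transcript).
Premise 2 is O(not break_seal → not escalate_transcript); contrapositively O(escalate_transcript → break_seal). Since O(escalate_transcript) holds, K gives O(break_seal).
The contrapositive of premise 5 (O(not reboot_node → not break_seal)) is O(break_seal → reboot_node), and O(break_seal) is already established, so O(reboot_node).
Premise 9 is O(reboot_node → notify_kin); since O(reboot_node), deontic closure gives O(notify_kin).
The contrapositive of premise 8 (O(not escalate_log → not notify_kin)) is O(notify_kin → escalate_log), and O(notify_kin) is already established, so O(escalate_log).
Premise 4, O(record_protocol → not escalate_log), contraposes to O(escalate_log → not record_protocol); with O(escalate_log) we get O(not record_protocol).
So O(not record_protocol) holds, i.e. record_protocol is forbidden. None of the other listed options is forbidden under the premises.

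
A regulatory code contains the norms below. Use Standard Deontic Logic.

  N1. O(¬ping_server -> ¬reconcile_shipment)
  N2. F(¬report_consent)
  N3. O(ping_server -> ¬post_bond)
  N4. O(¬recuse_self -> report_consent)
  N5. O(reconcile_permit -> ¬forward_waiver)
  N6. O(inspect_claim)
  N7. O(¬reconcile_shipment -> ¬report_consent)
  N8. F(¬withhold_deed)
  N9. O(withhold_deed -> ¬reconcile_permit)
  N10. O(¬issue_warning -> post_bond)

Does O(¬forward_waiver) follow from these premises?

Premise 5 is O(reconcile_permit -> ¬forward_waiver), but O(reconcile_permit) is not derivable from the premises, so it does not yield O(¬forward_waiver).
No other premise forces O(¬forward_waiver). An ideal world satisfying every premise can still have ¬forward_waiver false, so O(¬forward_waiver) is not derivable.

No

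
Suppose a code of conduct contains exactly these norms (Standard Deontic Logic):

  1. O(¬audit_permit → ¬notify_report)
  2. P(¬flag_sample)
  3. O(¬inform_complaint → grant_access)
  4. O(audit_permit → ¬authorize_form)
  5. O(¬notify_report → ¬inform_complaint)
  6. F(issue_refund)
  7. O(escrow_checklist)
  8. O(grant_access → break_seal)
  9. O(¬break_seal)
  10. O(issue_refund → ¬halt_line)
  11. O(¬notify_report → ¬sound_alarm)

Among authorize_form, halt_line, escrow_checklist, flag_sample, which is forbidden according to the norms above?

Premise 9 states O(¬break_seal) outright.
Premise 8, O(grant_access → break_seal), contraposes to O(¬break_seal → ¬grant_access); with O(¬break_seal) we get O(¬grant_access).
Premise 3 is O(¬inform_complaint → grant_access); contrapositively O(¬grant_access → inform_complaint). Since O(¬grant_access) holds, K gives O(inform_complaint).
The contrapositive of premise 5 (O(¬notify_report → ¬inform_complaint)) is O(inform_complaint → notify_report), and O(inform_complaint) is already established, so O(notify_report).
Premise 1, O(¬audit_permit → ¬notify_report), contraposes to O(notify_report → audit_permit); with O(notify_report) we get O(audit_permit).
Applying K to premise 4 (O(audit_permit → ¬authorize_form)) and O(audit_permit) yields O(¬authorize_form).
So O(¬authorize_form) holds, i.e. authorize_form is forbidden. None of the other listed options is forbidden under the premises.

authorize_form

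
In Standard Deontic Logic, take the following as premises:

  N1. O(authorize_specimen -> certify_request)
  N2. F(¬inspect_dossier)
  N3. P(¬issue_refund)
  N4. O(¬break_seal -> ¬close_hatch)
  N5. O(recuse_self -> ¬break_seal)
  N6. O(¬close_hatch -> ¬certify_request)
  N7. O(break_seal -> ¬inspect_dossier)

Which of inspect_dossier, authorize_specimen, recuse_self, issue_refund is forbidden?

authorize_specimen

F(¬inspect_dossier) at premise 2 means O(inspect_dossier).
Premise 7, O(break_seal -> ¬inspect_dossier), contraposes to O(inspect_dossier -> ¬break_seal); with O(inspect_dossier) we get O(¬break_seal).
From O(¬break_seal) and premise 4, O(¬break_seal -> ¬close_hatch), we obtain O(¬close_hatch).
Applying K to premise 6 (O(¬close_hatch -> ¬certify_request)) and O(¬close_hatch) yields O(¬certify_request).
Premise 1 is O(authorize_specimen -> certify_request); contrapositively O(¬certify_request -> ¬authorize_specimen). Since O(¬certify_request) holds, K gives O(¬authorize_specimen).
So O(¬authorize_specimen) holds, i.e. authorize_specimen is forbidden. None of the other listed options is forbidden under the premises.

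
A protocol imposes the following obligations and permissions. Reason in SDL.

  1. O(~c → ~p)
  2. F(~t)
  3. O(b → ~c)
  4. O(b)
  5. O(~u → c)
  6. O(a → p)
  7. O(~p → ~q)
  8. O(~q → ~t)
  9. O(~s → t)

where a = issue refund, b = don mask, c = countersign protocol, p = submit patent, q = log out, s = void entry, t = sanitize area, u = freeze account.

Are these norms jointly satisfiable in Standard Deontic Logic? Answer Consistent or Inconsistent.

F(~t) at premise 2 means O(t).
The contrapositive of premise 8 (O(~q → ~t)) is O(t → q), and O(t) is already established, so O(q).
Premise 7 is O(~p → ~q); contrapositively O(q → p). Since O(q) holds, K gives O(p).
Premise 1 is O(~c → ~p); contrapositively O(p → c). Since O(p) holds, K gives O(c).
The contrapositive of premise 3 (O(b → ~c)) is O(c → ~b), and O(c) is already established, so O(~b).
Yet premise 4 states O(b).
We now have both O(~b) and O(b) — b is simultaneously obligatory and forbidden, violating the D-axiom.

Inconsistent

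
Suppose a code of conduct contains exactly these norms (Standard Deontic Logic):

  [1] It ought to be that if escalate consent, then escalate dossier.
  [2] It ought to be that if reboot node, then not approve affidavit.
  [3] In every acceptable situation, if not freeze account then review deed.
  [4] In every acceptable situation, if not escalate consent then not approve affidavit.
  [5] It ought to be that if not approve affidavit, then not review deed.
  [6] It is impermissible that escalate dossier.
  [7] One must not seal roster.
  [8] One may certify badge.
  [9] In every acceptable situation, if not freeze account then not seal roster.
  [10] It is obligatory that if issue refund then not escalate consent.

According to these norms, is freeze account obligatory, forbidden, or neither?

Premise 6 is F(escalate_dossier), i.e. O(¬escalate_dossier).
Premise 1 is O(escalate_consent → escalate_dossier); contrapositively O(¬escalate_dossier → ¬escalate_consent). Since O(¬escalate_dossier) holds, K gives O(¬escalate_consent).
From O(¬escalate_consent) and premise 4, O(¬escalate_consent → ¬approve_affidavit), we obtain O(¬approve_affidavit).
Applying K to premise 5 (O(¬approve_affidavit → ¬review_deed)) and O(¬approve_affidavit) yields O(¬review_deed).
Premise 3, O(¬freeze_account → review_deed), contraposes to O(¬review_deed → freeze_account); with O(¬review_deed) we get O(freeze_account).
Premises 2, 7, 8, 9, 10 do not contribute to this derivation.
Hence freeze_account is obligatory.

Obligatory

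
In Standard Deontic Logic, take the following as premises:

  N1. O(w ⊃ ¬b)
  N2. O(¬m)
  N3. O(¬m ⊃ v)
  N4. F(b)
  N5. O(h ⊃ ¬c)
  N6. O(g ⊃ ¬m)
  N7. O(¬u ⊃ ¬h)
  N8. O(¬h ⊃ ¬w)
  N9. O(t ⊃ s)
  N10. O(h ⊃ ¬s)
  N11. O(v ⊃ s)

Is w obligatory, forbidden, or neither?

Forbidden

Premise 2 gives O(¬m).
Premise 3 is O(¬m ⊃ v); since O(¬m), deontic closure gives O(v).
From O(v) and premise 11, O(v ⊃ s), we obtain O(s).
Premise 10, O(h ⊃ ¬s), contraposes to O(s ⊃ ¬h); with O(s) we get O(¬h).
Applying K to premise 8 (O(¬h ⊃ ¬w)) and O(¬h) yields O(¬w).
Premises 1, 4, 5, 6, 7, 9 do not contribute to this derivation.
Thus O(¬w), which is F(w): w is forbidden.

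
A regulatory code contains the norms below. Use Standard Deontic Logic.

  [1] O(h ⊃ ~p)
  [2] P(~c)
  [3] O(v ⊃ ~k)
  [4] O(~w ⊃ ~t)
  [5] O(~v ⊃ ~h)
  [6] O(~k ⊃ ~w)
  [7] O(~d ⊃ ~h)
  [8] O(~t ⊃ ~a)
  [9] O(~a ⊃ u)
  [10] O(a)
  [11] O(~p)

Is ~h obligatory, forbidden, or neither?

Obligatory

Premise 10 states O(a) outright.
The contrapositive of premise 8 (O(~t ⊃ ~a)) is O(a ⊃ t), and O(a) is already established, so O(t).
The contrapositive of premise 4 (O(~w ⊃ ~t)) is O(t ⊃ w), and O(t) is already established, so O(w).
Premise 6, O(~k ⊃ ~w), contraposes to O(w ⊃ k); with O(w) we get O(k).
The contrapositive of premise 3 (O(v ⊃ ~k)) is O(k ⊃ ~v), and O(k) is already established, so O(~v).
Premise 5 is O(~v ⊃ ~h); since O(~v), deontic closure gives O(~h).
Premises 1, 2, 7, 9, 11 do not contribute to this derivation.
Hence ~h is obligatory.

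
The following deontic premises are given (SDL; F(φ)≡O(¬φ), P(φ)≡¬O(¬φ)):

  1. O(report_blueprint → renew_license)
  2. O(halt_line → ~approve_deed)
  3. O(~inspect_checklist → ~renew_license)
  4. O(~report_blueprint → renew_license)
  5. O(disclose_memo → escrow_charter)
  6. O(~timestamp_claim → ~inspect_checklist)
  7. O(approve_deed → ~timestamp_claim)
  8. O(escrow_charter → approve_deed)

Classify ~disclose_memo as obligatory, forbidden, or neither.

Obligatory

Premises 4 and 1 are O(~report_blueprint → renew_license) and O(report_blueprint → renew_license); every ideal world satisfies ~report_blueprint or report_blueprint, so in either case renew_license holds — hence O(renew_license).
The contrapositive of premise 3 (O(~inspect_checklist → ~renew_license)) is O(renew_license → inspect_checklist), and O(renew_license) is already established, so O(inspect_checklist).
The contrapositive of premise 6 (O(~timestamp_claim → ~inspect_checklist)) is O(inspect_checklist → timestamp_claim), and O(inspect_checklist) is already established, so O(timestamp_claim).
Premise 7 is O(approve_deed → ~timestamp_claim); contrapositively O(timestamp_claim → ~approve_deed). Since O(timestamp_claim) holds, K gives O(~approve_deed).
Premise 8 is O(escrow_charter → approve_deed); contrapositively O(~approve_deed → ~escrow_charter). Since O(~approve_deed) holds, K gives O(~escrow_charter).
Premise 5, O(disclose_memo → escrow_charter), contraposes to O(~escrow_charter → ~disclose_memo); with O(~escrow_charter) we get O(~disclose_memo).
Premise 2 does not contribute to this derivation.
Hence ~disclose_memo is obligatory.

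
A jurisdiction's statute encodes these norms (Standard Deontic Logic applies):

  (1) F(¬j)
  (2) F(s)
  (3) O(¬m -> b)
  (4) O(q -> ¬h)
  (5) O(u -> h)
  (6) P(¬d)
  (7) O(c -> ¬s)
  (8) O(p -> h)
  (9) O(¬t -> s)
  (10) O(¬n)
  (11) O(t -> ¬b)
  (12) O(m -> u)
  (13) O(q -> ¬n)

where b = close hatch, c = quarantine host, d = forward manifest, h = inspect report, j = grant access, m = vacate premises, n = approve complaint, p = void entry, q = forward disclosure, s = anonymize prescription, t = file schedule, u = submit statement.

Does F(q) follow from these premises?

Premise 2, F(s), is equivalent to O(¬s).
Premise 9 is O(¬t -> s); contrapositively O(¬s -> t). Since O(¬s) holds, K gives O(t).
With premise 11, O(t -> ¬b), the K-axiom yields O(¬b).
Premise 3, O(¬m -> b), contraposes to O(¬b -> m); with O(¬b) we get O(m).
With premise 12, O(m -> u), the K-axiom yields O(u).
Premise 5 is O(u -> h); since O(u), deontic closure gives O(h).
Premise 4, O(q -> ¬h), contraposes to O(h -> ¬q); with O(h) we get O(¬q).
Premises 1, 6, 7, 8, 10, 13 do not contribute to this derivation.
So O(¬q) holds, i.e. F(q). The claim follows.

Yes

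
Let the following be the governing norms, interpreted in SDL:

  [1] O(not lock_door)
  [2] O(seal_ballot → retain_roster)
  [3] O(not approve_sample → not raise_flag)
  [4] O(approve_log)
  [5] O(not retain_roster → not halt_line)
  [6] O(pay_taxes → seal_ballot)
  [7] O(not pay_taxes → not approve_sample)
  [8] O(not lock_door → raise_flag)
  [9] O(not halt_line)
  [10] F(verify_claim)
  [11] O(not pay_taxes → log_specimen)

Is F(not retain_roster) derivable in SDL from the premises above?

Premise 1 gives O(not lock_door).
With premise 8, O(not lock_door → raise_flag), the K-axiom yields O(raise_flag).
The contrapositive of premise 3 (O(not approve_sample → not raise_flag)) is O(raise_flag → approve_sample), and O(raise_flag) is already established, so O(approve_sample).
Premise 7 is O(not pay_taxes → not approve_sample); contrapositively O(approve_sample → pay_taxes). Since O(approve_sample) holds, K gives O(pay_taxes).
Applying K to premise 6 (O(pay_taxes → seal_ballot)) and O(pay_taxes) yields O(seal_ballot).
With premise 2, O(seal_ballot → retain_roster), the K-axiom yields O(retain_roster).
Premises 4, 5, 9, 10, 11 do not contribute to this derivation.
So O(retain_roster) holds, i.e. F(not retain_roster). The claim follows.

Yes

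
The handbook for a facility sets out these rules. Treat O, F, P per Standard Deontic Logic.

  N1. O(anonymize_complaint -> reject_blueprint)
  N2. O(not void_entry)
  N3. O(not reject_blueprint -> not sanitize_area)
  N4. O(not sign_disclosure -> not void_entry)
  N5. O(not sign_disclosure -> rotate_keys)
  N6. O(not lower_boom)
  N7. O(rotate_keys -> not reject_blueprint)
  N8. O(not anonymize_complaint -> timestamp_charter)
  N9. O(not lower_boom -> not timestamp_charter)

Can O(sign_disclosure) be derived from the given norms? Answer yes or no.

Yes

Premise 6 states O(not lower_boom) outright.
Applying K to premise 9 (O(not lower_boom -> not timestamp_charter)) and O(not lower_boom) yields O(not timestamp_charter).
Premise 8, O(not anonymize_complaint -> timestamp_charter), contraposes to O(not timestamp_charter -> anonymize_complaint); with O(not timestamp_charter) we get O(anonymize_complaint).
Premise 1 is O(anonymize_complaint -> reject_blueprint); since O(anonymize_complaint), deontic closure gives O(reject_blueprint).
Premise 7 is O(rotate_keys -> not reject_blueprint); contrapositively O(reject_blueprint -> not rotate_keys). Since O(reject_blueprint) holds, K gives O(not rotate_keys).
Premise 5, O(not sign_disclosure -> rotate_keys), contraposes to O(not rotate_keys -> sign_disclosure); with O(not rotate_keys) we get O(sign_disclosure).
Premises 2, 3, 4 do not contribute to this derivation.
So O(sign_disclosure) follows.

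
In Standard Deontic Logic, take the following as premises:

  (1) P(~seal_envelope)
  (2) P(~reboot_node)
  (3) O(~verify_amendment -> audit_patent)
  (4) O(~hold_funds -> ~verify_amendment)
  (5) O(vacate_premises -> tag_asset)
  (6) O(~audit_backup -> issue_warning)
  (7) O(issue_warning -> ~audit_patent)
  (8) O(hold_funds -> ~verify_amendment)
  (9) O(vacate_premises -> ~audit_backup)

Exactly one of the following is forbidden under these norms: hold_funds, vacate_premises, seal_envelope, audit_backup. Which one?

By case analysis on hold_funds: premise 8 gives O(hold_funds -> ~verify_amendment) and premise 4 gives O(~hold_funds -> ~verify_amendment), so O(~verify_amendment) either way.
Premise 3 is O(~verify_amendment -> audit_patent); since O(~verify_amendment), deontic closure gives O(audit_patent).
Premise 7, O(issue_warning -> ~audit_patent), contraposes to O(audit_patent -> ~issue_warning); with O(audit_patent) we get O(~issue_warning).
The contrapositive of premise 6 (O(~audit_backup -> issue_warning)) is O(~issue_warning -> audit_backup), and O(~issue_warning) is already established, so O(audit_backup).
Premise 9, O(vacate_premises -> ~audit_backup), contraposes to O(audit_backup -> ~vacate_premises); with O(audit_backup) we get O(~vacate_premises).
So O(~vacate_premises) holds, i.e. vacate_premises is forbidden. None of the other listed options is forbidden under the premises.

vacate_premises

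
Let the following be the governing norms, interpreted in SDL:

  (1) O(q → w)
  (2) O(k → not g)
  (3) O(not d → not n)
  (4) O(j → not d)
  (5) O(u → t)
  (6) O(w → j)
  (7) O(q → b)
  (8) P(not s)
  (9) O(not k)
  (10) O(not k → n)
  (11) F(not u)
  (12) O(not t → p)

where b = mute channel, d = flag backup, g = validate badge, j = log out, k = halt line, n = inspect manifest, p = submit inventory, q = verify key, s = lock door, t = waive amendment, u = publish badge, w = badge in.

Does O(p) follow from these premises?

No

Premise 12 is O(not t → p), but O(not t) is not derivable from the premises, so it does not yield O(p).
No other premise forces O(p). An ideal world satisfying every premise can still have p false, so O(p) is not derivable.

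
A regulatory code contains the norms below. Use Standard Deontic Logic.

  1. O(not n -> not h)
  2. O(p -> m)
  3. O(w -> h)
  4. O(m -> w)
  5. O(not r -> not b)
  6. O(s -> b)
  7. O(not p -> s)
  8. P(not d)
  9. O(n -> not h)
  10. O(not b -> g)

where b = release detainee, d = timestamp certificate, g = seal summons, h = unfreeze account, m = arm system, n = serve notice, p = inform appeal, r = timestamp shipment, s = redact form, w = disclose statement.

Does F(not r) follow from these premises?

Premises 1 and 9 are O(not n -> not h) and O(n -> not h); every ideal world satisfies not n or n, so in either case not h holds — hence O(not h).
Premise 3, O(w -> h), contraposes to O(not h -> not w); with O(not h) we get O(not w).
Premise 4 is O(m -> w); contrapositively O(not w -> not m). Since O(not w) holds, K gives O(not m).
Premise 2 is O(p -> m); contrapositively O(not m -> not p). Since O(not m) holds, K gives O(not p).
With premise 7, O(not p -> s), the K-axiom yields O(s).
Applying K to premise 6 (O(s -> b)) and O(s) yields O(b).
Premise 5 is O(not r -> not b); contrapositively O(b -> r). Since O(b) holds, K gives O(r).
Premises 8, 10 do not contribute to this derivation.
So O(r) holds, i.e. F(not r). The claim follows.

Yes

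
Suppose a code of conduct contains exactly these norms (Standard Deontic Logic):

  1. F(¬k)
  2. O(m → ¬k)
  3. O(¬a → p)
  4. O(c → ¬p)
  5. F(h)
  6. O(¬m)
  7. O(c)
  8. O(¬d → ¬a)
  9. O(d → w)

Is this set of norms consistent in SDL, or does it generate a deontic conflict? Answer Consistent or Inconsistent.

Consistent

Premise 2 is O(m → ¬k), but O(m) is not derivable from the premises, so it does not yield O(¬k).
So O(¬k) is not derivable, and the apparent clash with O(k) does not arise.
A world satisfying every obligation exists (e.g. a=true, c=true, d=true, h=false, k=true, m=false, p=false, w=true); no atom is both obligatory and forbidden, so the set is consistent.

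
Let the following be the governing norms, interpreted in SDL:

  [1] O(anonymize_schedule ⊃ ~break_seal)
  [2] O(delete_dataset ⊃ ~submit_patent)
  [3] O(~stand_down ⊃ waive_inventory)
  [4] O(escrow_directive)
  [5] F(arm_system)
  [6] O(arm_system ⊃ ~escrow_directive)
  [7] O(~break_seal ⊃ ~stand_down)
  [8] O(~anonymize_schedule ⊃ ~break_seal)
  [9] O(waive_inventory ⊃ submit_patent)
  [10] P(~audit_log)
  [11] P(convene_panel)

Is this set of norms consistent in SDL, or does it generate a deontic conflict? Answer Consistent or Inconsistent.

Consistent

Premise 6 is O(arm_system ⊃ ~escrow_directive), but O(arm_system) is not derivable from the premises, so it does not yield O(~escrow_directive).
So O(~escrow_directive) is not derivable, and the apparent clash with O(escrow_directive) does not arise.
A world satisfying every obligation exists (e.g. anonymize_schedule=false, arm_system=false, audit_log=false, break_seal=false, convene_panel=false, delete_dataset=false, escrow_directive=true, stand_down=false, submit_patent=true, waive_inventory=true); no atom is both obligatory and forbidden, so the set is consistent.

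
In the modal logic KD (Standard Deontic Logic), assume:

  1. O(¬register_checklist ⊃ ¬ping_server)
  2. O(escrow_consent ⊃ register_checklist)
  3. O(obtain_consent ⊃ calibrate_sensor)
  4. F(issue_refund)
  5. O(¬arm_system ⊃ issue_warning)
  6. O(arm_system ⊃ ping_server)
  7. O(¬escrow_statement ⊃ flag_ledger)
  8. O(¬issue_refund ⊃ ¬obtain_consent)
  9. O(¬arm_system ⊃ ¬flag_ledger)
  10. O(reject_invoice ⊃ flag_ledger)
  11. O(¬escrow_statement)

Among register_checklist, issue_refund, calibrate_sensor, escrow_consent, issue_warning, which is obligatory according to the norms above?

From premise 11 we have O(¬escrow_statement).
Applying K to premise 7 (O(¬escrow_statement ⊃ flag_ledger)) and O(¬escrow_statement) yields O(flag_ledger).
Premise 9 is O(¬arm_system ⊃ ¬flag_ledger); contrapositively O(flag_ledger ⊃ arm_system). Since O(flag_ledger) holds, K gives O(arm_system).
With premise 6, O(arm_system ⊃ ping_server), the K-axiom yields O(ping_server).
Premise 1, O(¬register_checklist ⊃ ¬ping_server), contraposes to O(ping_server ⊃ register_checklist); with O(ping_server) we get O(register_checklist).
So O(register_checklist) holds — register_checklist is obligatory. None of the other listed options is made obligatory by any chain of premises.

register_checklist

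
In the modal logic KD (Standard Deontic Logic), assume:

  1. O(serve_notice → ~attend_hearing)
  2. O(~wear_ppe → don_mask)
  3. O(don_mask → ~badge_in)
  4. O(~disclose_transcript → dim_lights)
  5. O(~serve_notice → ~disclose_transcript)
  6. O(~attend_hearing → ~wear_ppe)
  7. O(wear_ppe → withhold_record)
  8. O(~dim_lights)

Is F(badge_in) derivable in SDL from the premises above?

From premise 8 we have O(~dim_lights).
The contrapositive of premise 4 (O(~disclose_transcript → dim_lights)) is O(~dim_lights → disclose_transcript), and O(~dim_lights) is already established, so O(disclose_transcript).
Premise 5, O(~serve_notice → ~disclose_transcript), contraposes to O(disclose_transcript → serve_notice); with O(disclose_transcript) we get O(serve_notice).
Premise 1 is O(serve_notice → ~attend_hearing); since O(serve_notice), deontic closure gives O(~attend_hearing).
From O(~attend_hearing) and premise 6, O(~attend_hearing → ~wear_ppe), we obtain O(~wear_ppe).
From O(~wear_ppe) and premise 2, O(~wear_ppe → don_mask), we obtain O(don_mask).
Applying K to premise 3 (O(don_mask → ~badge_in)) and O(don_mask) yields O(~badge_in).
Premise 7 does not contribute to this derivation.
So O(~badge_in) holds, i.e. F(badge_in). The claim follows.

Yes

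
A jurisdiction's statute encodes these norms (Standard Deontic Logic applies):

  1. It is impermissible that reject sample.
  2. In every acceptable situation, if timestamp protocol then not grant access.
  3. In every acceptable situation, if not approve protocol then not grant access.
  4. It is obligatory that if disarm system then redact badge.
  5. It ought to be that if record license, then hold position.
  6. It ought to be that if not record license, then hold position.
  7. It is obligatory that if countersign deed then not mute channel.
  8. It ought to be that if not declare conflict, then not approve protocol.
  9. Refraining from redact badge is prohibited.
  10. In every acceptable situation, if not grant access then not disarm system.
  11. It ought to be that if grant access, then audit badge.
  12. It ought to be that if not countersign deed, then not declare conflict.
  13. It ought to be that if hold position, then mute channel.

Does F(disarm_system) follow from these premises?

Yes

Premises 6 and 5 are O(¬record_license → hold_position) and O(record_license → hold_position); every ideal world satisfies ¬record_license or record_license, so in either case hold_position holds — hence O(hold_position).
With premise 13, O(hold_position → mute_channel), the K-axiom yields O(mute_channel).
The contrapositive of premise 7 (O(countersign_deed → ¬mute_channel)) is O(mute_channel → ¬countersign_deed), and O(mute_channel) is already established, so O(¬countersign_deed).
From O(¬countersign_deed) and premise 12, O(¬countersign_deed → ¬declare_conflict), we obtain O(¬declare_conflict).
Premise 8 is O(¬declare_conflict → ¬approve_protocol); since O(¬declare_conflict), deontic closure gives O(¬approve_protocol).
Applying K to premise 3 (O(¬approve_protocol → ¬grant_access)) and O(¬approve_protocol) yields O(¬grant_access).
Premise 10 is O(¬grant_access → ¬disarm_system); since O(¬grant_access), deontic closure gives O(¬disarm_system).
Premises 1, 2, 4, 9, 11 do not contribute to this derivation.
So O(¬disarm_system) holds, i.e. F(disarm_system). The claim follows.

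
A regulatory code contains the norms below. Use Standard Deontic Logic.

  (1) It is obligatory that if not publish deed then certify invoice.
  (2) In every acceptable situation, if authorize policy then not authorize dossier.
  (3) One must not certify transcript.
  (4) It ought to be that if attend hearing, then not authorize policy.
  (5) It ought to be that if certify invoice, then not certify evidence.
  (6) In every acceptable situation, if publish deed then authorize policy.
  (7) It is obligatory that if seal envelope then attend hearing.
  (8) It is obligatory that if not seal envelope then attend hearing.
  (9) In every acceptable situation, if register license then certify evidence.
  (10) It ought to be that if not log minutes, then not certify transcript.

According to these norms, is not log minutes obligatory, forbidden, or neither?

Neither

Premise 10 is O(¬log_minutes → ¬certify_transcript); even if O(¬certify_transcript) held, inferring O(¬log_minutes) would be affirming the consequent — invalid.
No premise or chain of K-axiom applications forces O(¬log_minutes), and none forces O(log_minutes). So ¬log_minutes is neither obligatory nor forbidden under these norms.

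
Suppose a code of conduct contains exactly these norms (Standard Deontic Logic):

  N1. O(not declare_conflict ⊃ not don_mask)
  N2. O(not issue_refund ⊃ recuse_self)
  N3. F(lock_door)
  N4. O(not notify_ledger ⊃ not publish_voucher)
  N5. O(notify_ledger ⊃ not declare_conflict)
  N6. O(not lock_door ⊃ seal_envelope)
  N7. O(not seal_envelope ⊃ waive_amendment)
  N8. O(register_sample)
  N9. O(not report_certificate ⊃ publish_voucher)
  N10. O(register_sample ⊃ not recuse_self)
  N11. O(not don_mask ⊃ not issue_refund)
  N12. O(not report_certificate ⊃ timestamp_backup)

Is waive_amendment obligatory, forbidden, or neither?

Neither

Premise 7 is O(not seal_envelope ⊃ waive_amendment), but O(not seal_envelope) is not derivable from the premises, so it does not yield O(waive_amendment).
No premise or chain of K-axiom applications forces O(waive_amendment), and none forces O(not waive_amendment). So waive_amendment is neither obligatory nor forbidden under these norms.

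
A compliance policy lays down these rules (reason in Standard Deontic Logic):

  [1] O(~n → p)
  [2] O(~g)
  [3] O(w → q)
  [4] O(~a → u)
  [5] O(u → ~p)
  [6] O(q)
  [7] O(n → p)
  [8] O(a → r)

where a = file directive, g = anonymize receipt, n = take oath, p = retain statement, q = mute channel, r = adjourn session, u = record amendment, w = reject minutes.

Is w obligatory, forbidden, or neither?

Neither

Premise 3 is O(w → q); even if O(q) held, inferring O(w) would be affirming the consequent — invalid.
No premise or chain of K-axiom applications forces O(w), and none forces O(~w). So w is neither obligatory nor forbidden under these norms.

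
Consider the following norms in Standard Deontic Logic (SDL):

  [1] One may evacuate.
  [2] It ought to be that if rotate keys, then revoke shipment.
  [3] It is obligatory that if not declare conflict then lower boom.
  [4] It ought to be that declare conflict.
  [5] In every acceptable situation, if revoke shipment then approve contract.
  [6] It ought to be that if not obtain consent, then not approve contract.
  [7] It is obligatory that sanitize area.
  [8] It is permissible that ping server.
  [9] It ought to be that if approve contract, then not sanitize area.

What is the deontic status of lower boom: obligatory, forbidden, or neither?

Premise 3 is O(¬declare_conflict → lower_boom), but O(¬declare_conflict) is not derivable from the premises, so it does not yield O(lower_boom).
No premise or chain of K-axiom applications forces O(lower_boom), and none forces O(¬lower_boom). So lower_boom is neither obligatory nor forbidden under these norms.

Neither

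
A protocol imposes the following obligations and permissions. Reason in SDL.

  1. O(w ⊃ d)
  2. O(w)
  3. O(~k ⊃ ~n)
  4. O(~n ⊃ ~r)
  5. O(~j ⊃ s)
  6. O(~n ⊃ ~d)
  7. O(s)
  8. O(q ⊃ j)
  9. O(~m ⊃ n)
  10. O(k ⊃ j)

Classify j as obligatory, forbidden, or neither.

Premise 2 states O(w) outright.
From O(w) and premise 1, O(w ⊃ d), we obtain O(d).
The contrapositive of premise 6 (O(~n ⊃ ~d)) is O(d ⊃ n), and O(d) is already established, so O(n).
Premise 3 is O(~k ⊃ ~n); contrapositively O(n ⊃ k). Since O(n) holds, K gives O(k).
From O(k) and premise 10, O(k ⊃ j), we obtain O(j).
Premises 4, 5, 7, 8, 9 do not contribute to this derivation.
Hence j is obligatory.

Obligatory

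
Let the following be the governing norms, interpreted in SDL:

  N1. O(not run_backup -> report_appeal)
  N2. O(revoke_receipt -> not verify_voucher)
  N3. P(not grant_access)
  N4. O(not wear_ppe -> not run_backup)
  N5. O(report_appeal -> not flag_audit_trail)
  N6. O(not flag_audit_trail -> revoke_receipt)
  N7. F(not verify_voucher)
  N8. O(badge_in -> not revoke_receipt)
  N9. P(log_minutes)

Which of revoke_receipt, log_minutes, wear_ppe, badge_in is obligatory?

wear_ppe

Premise 7 is F(not verify_voucher), i.e. O(verify_voucher).
The contrapositive of premise 2 (O(revoke_receipt -> not verify_voucher)) is O(verify_voucher -> not revoke_receipt), and O(verify_voucher) is already established, so O(not revoke_receipt).
Premise 6 is O(not flag_audit_trail -> revoke_receipt); contrapositively O(not revoke_receipt -> flag_audit_trail). Since O(not revoke_receipt) holds, K gives O(flag_audit_trail).
Premise 5 is O(report_appeal -> not flag_audit_trail); contrapositively O(flag_audit_trail -> not report_appeal). Since O(flag_audit_trail) holds, K gives O(not report_appeal).
Premise 1, O(not run_backup -> report_appeal), contraposes to O(not report_appeal -> run_backup); with O(not report_appeal) we get O(run_backup).
The contrapositive of premise 4 (O(not wear_ppe -> not run_backup)) is O(run_backup -> wear_ppe), and O(run_backup) is already established, so O(wear_ppe).
So O(wear_ppe) holds — wear_ppe is obligatory. None of the other listed options is made obligatory by any chain of premises.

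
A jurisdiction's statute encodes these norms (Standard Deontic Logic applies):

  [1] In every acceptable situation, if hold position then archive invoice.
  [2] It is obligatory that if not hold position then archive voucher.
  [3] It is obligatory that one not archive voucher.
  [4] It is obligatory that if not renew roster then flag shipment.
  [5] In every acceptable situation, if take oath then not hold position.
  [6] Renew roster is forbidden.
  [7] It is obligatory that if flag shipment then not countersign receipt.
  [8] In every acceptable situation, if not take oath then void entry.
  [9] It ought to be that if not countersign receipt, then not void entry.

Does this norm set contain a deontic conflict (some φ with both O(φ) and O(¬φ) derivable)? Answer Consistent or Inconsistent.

Premise 6 is F(renew_roster), i.e. O(¬renew_roster).
Applying K to premise 4 (O(¬renew_roster → flag_shipment)) and O(¬renew_roster) yields O(flag_shipment).
With premise 7, O(flag_shipment → ¬countersign_receipt), the K-axiom yields O(¬countersign_receipt).
Applying K to premise 9 (O(¬countersign_receipt → ¬void_entry)) and O(¬countersign_receipt) yields O(¬void_entry).
Premise 8 is O(¬take_oath → void_entry); contrapositively O(¬void_entry → take_oath). Since O(¬void_entry) holds, K gives O(take_oath).
Premise 5 is O(take_oath → ¬hold_position); since O(take_oath), deontic closure gives O(¬hold_position).
Applying K to premise 2 (O(¬hold_position → archive_voucher)) and O(¬hold_position) yields O(archive_voucher).
However, premise 3 gives O(¬archive_voucher).
We now have both O(archive_voucher) and O(¬archive_voucher) — archive_voucher is simultaneously obligatory and forbidden, violating the D-axiom.

Inconsistent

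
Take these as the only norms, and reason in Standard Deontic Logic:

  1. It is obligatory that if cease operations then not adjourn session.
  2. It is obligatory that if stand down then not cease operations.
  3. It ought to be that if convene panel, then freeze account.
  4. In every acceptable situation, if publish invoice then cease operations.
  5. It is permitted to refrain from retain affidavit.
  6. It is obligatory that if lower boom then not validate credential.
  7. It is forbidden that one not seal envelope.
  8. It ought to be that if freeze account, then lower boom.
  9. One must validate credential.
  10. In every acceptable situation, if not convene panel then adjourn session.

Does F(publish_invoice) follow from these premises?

From premise 9 we have O(validate_credential).
Premise 6 is O(lower_boom → ¬validate_credential); contrapositively O(validate_credential → ¬lower_boom). Since O(validate_credential) holds, K gives O(¬lower_boom).
Premise 8 is O(freeze_account → lower_boom); contrapositively O(¬lower_boom → ¬freeze_account). Since O(¬lower_boom) holds, K gives O(¬freeze_account).
The contrapositive of premise 3 (O(convene_panel → freeze_account)) is O(¬freeze_account → ¬convene_panel), and O(¬freeze_account) is already established, so O(¬convene_panel).
With premise 10, O(¬convene_panel → adjourn_session), the K-axiom yields O(adjourn_session).
Premise 1, O(cease_operations → ¬adjourn_session), contraposes to O(adjourn_session → ¬cease_operations); with O(adjourn_session) we get O(¬cease_operations).
The contrapositive of premise 4 (O(publish_invoice → cease_operations)) is O(¬cease_operations → ¬publish_invoice), and O(¬cease_operations) is already established, so O(¬publish_invoice).
Premises 2, 5, 7 do not contribute to this derivation.
So O(¬publish_invoice) holds, i.e. F(publish_invoice). The claim follows.

Yes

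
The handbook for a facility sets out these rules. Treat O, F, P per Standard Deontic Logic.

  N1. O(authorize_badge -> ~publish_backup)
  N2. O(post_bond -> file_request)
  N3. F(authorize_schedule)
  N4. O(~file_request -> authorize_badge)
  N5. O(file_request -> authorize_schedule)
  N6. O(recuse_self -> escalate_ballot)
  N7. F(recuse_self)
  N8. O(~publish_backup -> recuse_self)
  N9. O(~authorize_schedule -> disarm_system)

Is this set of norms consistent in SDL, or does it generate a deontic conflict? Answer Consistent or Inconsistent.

Inconsistent

Premise 7, F(recuse_self), is equivalent to O(~recuse_self).
The contrapositive of premise 8 (O(~publish_backup -> recuse_self)) is O(~recuse_self -> publish_backup), and O(~recuse_self) is already established, so O(publish_backup).
The contrapositive of premise 1 (O(authorize_badge -> ~publish_backup)) is O(publish_backup -> ~authorize_badge), and O(publish_backup) is already established, so O(~authorize_badge).
Premise 4 is O(~file_request -> authorize_badge); contrapositively O(~authorize_badge -> file_request). Since O(~authorize_badge) holds, K gives O(file_request).
Premise 5 is O(file_request -> authorize_schedule); since O(file_request), deontic closure gives O(authorize_schedule).
Yet premise 3 is F(authorize_schedule), i.e. O(~authorize_schedule).
We now have both O(authorize_schedule) and O(~authorize_schedule) — authorize_schedule is simultaneously obligatory and forbidden, violating the D-axiom.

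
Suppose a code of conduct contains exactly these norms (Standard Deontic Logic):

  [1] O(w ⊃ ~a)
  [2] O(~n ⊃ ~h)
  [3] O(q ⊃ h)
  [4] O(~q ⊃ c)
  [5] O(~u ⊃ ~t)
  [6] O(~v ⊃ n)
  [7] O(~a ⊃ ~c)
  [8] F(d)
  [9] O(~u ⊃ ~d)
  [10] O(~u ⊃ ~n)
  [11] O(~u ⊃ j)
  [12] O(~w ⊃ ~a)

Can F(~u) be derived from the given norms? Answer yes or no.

Yes

Premises 1 and 12 are O(w ⊃ ~a) and O(~w ⊃ ~a); every ideal world satisfies w or ~w, so in either case ~a holds — hence O(~a).
With premise 7, O(~a ⊃ ~c), the K-axiom yields O(~c).
Premise 4 is O(~q ⊃ c); contrapositively O(~c ⊃ q). Since O(~c) holds, K gives O(q).
Premise 3 is O(q ⊃ h); since O(q), deontic closure gives O(h).
Premise 2, O(~n ⊃ ~h), contraposes to O(h ⊃ n); with O(h) we get O(n).
The contrapositive of premise 10 (O(~u ⊃ ~n)) is O(n ⊃ u), and O(n) is already established, so O(u).
Premises 5, 6, 8, 9, 11 do not contribute to this derivation.
So O(u) holds, i.e. F(~u). The claim follows.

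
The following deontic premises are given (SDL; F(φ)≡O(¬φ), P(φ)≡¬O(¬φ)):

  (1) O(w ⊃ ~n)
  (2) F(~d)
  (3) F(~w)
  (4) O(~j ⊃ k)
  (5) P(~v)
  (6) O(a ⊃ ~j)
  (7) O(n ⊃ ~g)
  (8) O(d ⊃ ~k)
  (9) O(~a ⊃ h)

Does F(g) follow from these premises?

Premise 7 is O(n ⊃ ~g), but O(n) is not derivable from the premises, so it does not yield O(~g).
No other premise forces O(~g). An ideal world satisfying every premise can still have g true, so F(g) is not derivable.

No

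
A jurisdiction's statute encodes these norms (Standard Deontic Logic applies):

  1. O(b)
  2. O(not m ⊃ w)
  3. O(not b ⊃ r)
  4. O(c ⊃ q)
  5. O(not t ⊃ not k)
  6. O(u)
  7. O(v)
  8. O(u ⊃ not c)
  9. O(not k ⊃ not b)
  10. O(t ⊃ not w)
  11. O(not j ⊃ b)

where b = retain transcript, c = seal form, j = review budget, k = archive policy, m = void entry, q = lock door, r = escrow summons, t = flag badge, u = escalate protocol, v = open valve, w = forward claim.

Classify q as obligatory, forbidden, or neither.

Premise 4 is O(c ⊃ q), but O(c) is not derivable from the premises, so it does not yield O(q).
No premise or chain of K-axiom applications forces O(q), and none forces O(not q). So q is neither obligatory nor forbidden under these norms.

Neither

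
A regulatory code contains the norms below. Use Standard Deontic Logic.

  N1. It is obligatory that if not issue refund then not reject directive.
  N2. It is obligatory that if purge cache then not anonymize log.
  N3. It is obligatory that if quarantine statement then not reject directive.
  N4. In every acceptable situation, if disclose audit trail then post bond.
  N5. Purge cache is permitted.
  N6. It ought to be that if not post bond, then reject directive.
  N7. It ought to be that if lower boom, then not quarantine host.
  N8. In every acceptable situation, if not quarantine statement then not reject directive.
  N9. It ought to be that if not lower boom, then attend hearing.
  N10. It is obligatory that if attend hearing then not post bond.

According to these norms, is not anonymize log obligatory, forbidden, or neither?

Neither

Premise 2 is O(purge_cache → ¬anonymize_log), but O(purge_cache) is not derivable from the premises (the permission P(purge_cache) asserts only ¬O(¬purge_cache), not O(purge_cache)), so it does not yield O(¬anonymize_log).
No premise or chain of K-axiom applications forces O(¬anonymize_log), and none forces O(anonymize_log). So ¬anonymize_log is neither obligatory nor forbidden under these norms.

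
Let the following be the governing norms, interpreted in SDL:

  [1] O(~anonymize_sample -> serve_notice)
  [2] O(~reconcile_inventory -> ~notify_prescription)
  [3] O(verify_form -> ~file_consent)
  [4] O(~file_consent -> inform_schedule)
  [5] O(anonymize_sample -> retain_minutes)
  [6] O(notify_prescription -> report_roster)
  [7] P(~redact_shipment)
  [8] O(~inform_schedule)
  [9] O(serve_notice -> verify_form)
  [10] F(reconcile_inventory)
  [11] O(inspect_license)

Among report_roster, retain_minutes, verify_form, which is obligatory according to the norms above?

retain_minutes

From premise 8 we have O(~inform_schedule).
Premise 4 is O(~file_consent -> inform_schedule); contrapositively O(~inform_schedule -> file_consent). Since O(~inform_schedule) holds, K gives O(file_consent).
The contrapositive of premise 3 (O(verify_form -> ~file_consent)) is O(file_consent -> ~verify_form), and O(file_consent) is already established, so O(~verify_form).
Premise 9 is O(serve_notice -> verify_form); contrapositively O(~verify_form -> ~serve_notice). Since O(~verify_form) holds, K gives O(~serve_notice).
Premise 1, O(~anonymize_sample -> serve_notice), contraposes to O(~serve_notice -> anonymize_sample); with O(~serve_notice) we get O(anonymize_sample).
With premise 5, O(anonymize_sample -> retain_minutes), the K-axiom yields O(retain_minutes).
So O(retain_minutes) holds — retain_minutes is obligatory. None of the other listed options is made obligatory by any chain of premises.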